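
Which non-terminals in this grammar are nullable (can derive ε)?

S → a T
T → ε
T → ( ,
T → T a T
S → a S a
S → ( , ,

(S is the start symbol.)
ε-productions: T → ε
So T is immediately nullable.
No further non-terminal can be added: every production for the remaining non-terminals contains a terminal or a non-nullable non-terminal.
Nullable = { 'T' }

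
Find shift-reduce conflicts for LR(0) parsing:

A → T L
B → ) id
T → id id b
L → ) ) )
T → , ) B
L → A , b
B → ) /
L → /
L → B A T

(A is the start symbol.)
A shift-reduce conflict occurs when an LR(0) state has both:
  - a complete (reduce) item [A → α .] (dot at the end), and
  - a shift item [B → β . c γ] (dot before a terminal).

Augment with A' → A and build the canonical LR(0) collection (I0 = CLOSURE({[A' → . A]}), then GOTO on every symbol after a dot until no new states appear). It has 23 states:
  I0: { [A → . T L], [A' → . A], [T → . , ) B], [T → . id id b] }  — shift
  I1: { [T → , . ) B] }  — shift
  I2: { [A' → A .] }  — accept
  I3: { [A → . T L], [A → T . L], [B → . ) /], [B → . ) id], [L → . ) ) )], [L → . /], [L → . A , b], [L → . B A T], [T → . , ) B], [T → . id id b] }  — shift
  I4: { [T → id . id b] }  — shift
  I5: { [T → id id . b] }  — shift
  I6: { [T → id id b .] }  — reduce
  I7: { [B → ) . /], [B → ) . id], [L → ) . ) )] }  — shift
  I8: { [L → / .] }  — reduce
  I9: { [L → A . , b] }  — shift
  I10: { [A → . T L], [L → B . A T], [T → . , ) B], [T → . id id b] }  — shift
  I11: { [A → T L .] }  — reduce
  I12: { [L → B A . T], [T → . , ) B], [T → . id id b] }  — shift
  I13: { [L → B A T .] }  — reduce
  I14: { [L → A , . b] }  — shift
  I15: { [L → A , b .] }  — reduce
  I16: { [L → ) ) . )] }  — shift
  I17: { [B → ) / .] }  — reduce
  I18: { [B → ) id .] }  — reduce
  I19: { [L → ) ) ) .] }  — reduce
  I20: { [B → . ) /], [B → . ) id], [T → , ) . B] }  — shift
  I21: { [B → ) . /], [B → ) . id] }  — shift
  I22: { [T → , ) B .] }  — reduce

No state contains both a complete item and a shift item.

Answer: No shift-reduce conflicts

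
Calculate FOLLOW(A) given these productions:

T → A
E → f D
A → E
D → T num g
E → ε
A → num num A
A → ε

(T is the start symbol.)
To compute FOLLOW(A), find every occurrence of A on a right-hand side N → α A β: add FIRST(β) \ {ε}, and if β is empty or nullable also add FOLLOW(N). Iterate to a fixed point.

In T → A: A is at the end, add FOLLOW(T)
In A → num num A: A is at the end; this adds FOLLOW(A) to itself — nothing new

The FOLLOW sets referred to above (computed the same way, to a fixed point):
  FOLLOW(T) = { $, 'num' }

Taking the union: FOLLOW(A) = { $, 'num' }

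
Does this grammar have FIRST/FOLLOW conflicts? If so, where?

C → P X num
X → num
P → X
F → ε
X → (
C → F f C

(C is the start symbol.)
No FIRST/FOLLOW conflicts.

A FIRST/FOLLOW conflict occurs when a non-terminal N has a nullable alternative N → β (β ⇒* ε) and another alternative N → α with FIRST(α) ∩ FOLLOW(N) ≠ ∅: on such a lookahead the parser cannot decide between expanding α and letting N vanish via β.

Nullable non-terminals: F.
F has a nullable alternative but only one production, so nothing to check.

C, P, X have no nullable alternative, so no FIRST/FOLLOW check is needed there.

No FIRST/FOLLOW conflicts found.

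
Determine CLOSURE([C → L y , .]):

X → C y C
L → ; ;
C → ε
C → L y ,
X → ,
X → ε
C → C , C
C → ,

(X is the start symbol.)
{ [C → L y , .] }

Start with: [C → L y , .]
The dot is at the end, so nothing is added.

CLOSURE = { [C → L y , .] }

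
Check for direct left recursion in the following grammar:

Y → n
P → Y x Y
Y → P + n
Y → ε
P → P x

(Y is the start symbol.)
Yes, P is left-recursive

Direct left recursion occurs when N → N α for some non-terminal N (the right-hand side begins with the left-hand side itself).

Y → n: starts with n
P → Y x Y: starts with Y
Y → P + n: starts with P
Y → ε: starts with ε
P → P x: LEFT RECURSIVE (starts with P)

The grammar has direct left recursion on: P.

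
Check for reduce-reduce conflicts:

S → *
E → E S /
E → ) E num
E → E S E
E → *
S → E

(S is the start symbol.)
A reduce-reduce conflict occurs when an LR(0) state has two complete items [A → α .] and [B → β .] — both call for a reduction, and with no lookahead the parser cannot choose between them.

Augment with S' → S and build the canonical LR(0) collection (I0 = CLOSURE({[S' → . S]}), then GOTO on every symbol after a dot until no new states appear). It has 11 states:
  I0: { [E → . ) E num], [E → . *], [E → . E S /], [E → . E S E], [S → . *], [S → . E], [S' → . S] }  — shift
  I1: { [E → ) . E num], [E → . ) E num], [E → . *], [E → . E S /], [E → . E S E] }  — shift
  I2: { [E → * .], [S → * .] }  — 2 reduces
  I3: { [E → . ) E num], [E → . *], [E → . E S /], [E → . E S E], [E → E . S /], [E → E . S E], [S → . *], [S → . E], [S → E .] }  — shift, reduce
  I4: { [S' → S .] }  — accept
  I5: { [E → . ) E num], [E → . *], [E → . E S /], [E → . E S E], [E → E S . /], [E → E S . E] }  — shift
  I6: { [E → * .] }  — reduce
  I7: { [E → E S / .] }  — reduce
  I8: { [E → . ) E num], [E → . *], [E → . E S /], [E → . E S E], [E → E . S /], [E → E . S E], [E → E S E .], [S → . *], [S → . E] }  — shift, reduce
  I9: { [E → ) E . num], [E → . ) E num], [E → . *], [E → . E S /], [E → . E S E], [E → E . S /], [E → E . S E], [S → . *], [S → . E] }  — shift
  I10: { [E → ) E num .] }  — reduce

I2 contains complete items [E → * .], [S → * .] — reduce-reduce conflict.

Answer: Yes — I2: [E → * .] vs [S → * .]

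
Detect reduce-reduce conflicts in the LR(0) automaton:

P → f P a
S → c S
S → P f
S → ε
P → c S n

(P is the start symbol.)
Augment with P' → P and build the canonical LR(0) collection (I0 = CLOSURE({[P' → . P]}), then GOTO on every symbol after a dot until no new states appear). It has 12 states:
  I0: { [P → . c S n], [P → . f P a], [P' → . P] }  — shift
  I1: { [P' → P .] }  — accept
  I2: { [P → . c S n], [P → . f P a], [P → c . S n], [S → . P f], [S → . c S], [S → .] }  — shift, reduce
  I3: { [P → . c S n], [P → . f P a], [P → f . P a] }  — shift
  I4: { [P → f P . a] }  — shift
  I5: { [P → f P a .] }  — reduce
  I6: { [S → P . f] }  — shift
  I7: { [P → c S . n] }  — shift
  I8: { [P → . c S n], [P → . f P a], [P → c . S n], [S → . P f], [S → . c S], [S → .], [S → c . S] }  — shift, reduce
  I9: { [P → c S . n], [S → c S .] }  — shift, reduce
  I10: { [P → c S n .] }  — reduce
  I11: { [S → P f .] }  — reduce

No state contains more than one complete item.

Answer: No reduce-reduce conflicts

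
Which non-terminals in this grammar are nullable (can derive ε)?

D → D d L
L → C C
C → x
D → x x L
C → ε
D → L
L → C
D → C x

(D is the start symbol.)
ε-productions: C → ε
So C is immediately nullable.
L → C C: every symbol on the right is nullable, so L is nullable too.
D → L: every symbol on the right is nullable, so D is nullable too.
Every non-terminal is now nullable.
Nullable = { 'C', 'D', 'L' }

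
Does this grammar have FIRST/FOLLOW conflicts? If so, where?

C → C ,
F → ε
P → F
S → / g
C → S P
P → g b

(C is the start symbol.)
No FIRST/FOLLOW conflicts.

A FIRST/FOLLOW conflict occurs when a non-terminal N has a nullable alternative N → β (β ⇒* ε) and another alternative N → α with FIRST(α) ∩ FOLLOW(N) ≠ ∅: on such a lookahead the parser cannot decide between expanding α and letting N vanish via β.

Nullable non-terminals: F, P.
FIRST sets used below: FIRST(F) = { ε }
F has a nullable alternative but only one production, so nothing to check.

P: nullable alternative(s) P → F; FOLLOW(P) = { $, ',' }
  P → F: FIRST \ {ε} = { } — this is the only nullable alternative, skip
  P → g b: FIRST \ {ε} = { 'g' } — disjoint from FOLLOW(P)

C, S have no nullable alternative, so no FIRST/FOLLOW check is needed there.

No FIRST/FOLLOW conflicts found.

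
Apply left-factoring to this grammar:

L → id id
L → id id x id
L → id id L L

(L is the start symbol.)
L → id id L'
L' → ε
L' → x id
L' → L L

Left-factoring transforms A → αβ₁ | αβ₂ into A → αA' and A' → β₁ | β₂
(α is the longest common prefix among the alternatives). Repeat until
no nonterminal has two alternatives with a common prefix.

Round 1: L has alternatives sharing prefix 'id id'. Introduce L': L → id id L'
  Add: L' → ε
  Add: L' → x id
  Add: L' → L L

No remaining common prefixes — done.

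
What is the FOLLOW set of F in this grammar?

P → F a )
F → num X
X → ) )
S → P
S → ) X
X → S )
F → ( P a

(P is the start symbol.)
In P → F a ): F is followed by a ')', add FIRST(a ')') \ {ε} = { 'a' }

Taking the union: FOLLOW(F) = { 'a' }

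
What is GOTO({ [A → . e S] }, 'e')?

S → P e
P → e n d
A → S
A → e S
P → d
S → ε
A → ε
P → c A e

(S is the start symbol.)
{ [A → e . S], [P → . c A e], [P → . d], [P → . e n d], [S → . P e], [S → .] }

GOTO(I, 'e') = CLOSURE({ [A → αX.β] : [A → α.Xβ] ∈ I, X = 'e' })

Items with dot before 'e', with the dot advanced:
  [A → . e S] → [A → e . S]
Closure of the advanced items:
  [A → e . S] has the dot before S: add [S → . P e], [S → .]
  [S → . P e] has the dot before P: add [P → . e n d], [P → . d], [P → . c A e]

GOTO = { [A → e . S], [P → . c A e], [P → . d], [P → . e n d], [S → . P e], [S → .] }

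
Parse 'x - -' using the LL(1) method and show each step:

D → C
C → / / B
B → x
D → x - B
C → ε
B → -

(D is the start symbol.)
LL(1) parsing maintains a stack (initially the start symbol over $) and the input. At each step: if the stack top is a terminal, match it against the current input token; if it is a non-terminal N, replace it with the RHS of M[N, lookahead] (the unique production whose predict set contains the lookahead).

Stack is shown with the top on the left.

Stack    Input    Action
------------------------
D $      x - - $  output D → x - B
x - B $  x - - $  match 'x'
- B $    - - $    match '-'
B $      - $      output B → -
- $      - $      match '-'
$        $        accept

The string is accepted.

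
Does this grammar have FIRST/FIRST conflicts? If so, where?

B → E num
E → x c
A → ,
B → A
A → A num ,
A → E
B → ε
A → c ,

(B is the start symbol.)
Yes. B → E num / B → A on { 'x' }; A → ',' / A → A num ',' on { ',' }; A → A num ',' / A → E on { 'x' }; A → A num ',' / A → c ',' on { 'c' }

A FIRST/FIRST conflict occurs when two productions N → α and N → β for the same non-terminal have FIRST(α) ∩ FIRST(β) ≠ ∅ (with ε ∈ FIRST of a nullable right-hand side, so two nullable alternatives also conflict).

FIRST sets of the non-terminals at (or reachable through a nullable prefix from) the front of some alternative:
  FIRST(E) = { 'x' }
  FIRST(A) = { ',', 'c', 'x' }

Productions for B:
  B → E num: FIRST = { 'x' }
  B → A: FIRST = { ',', 'c', 'x' }
  B → ε: FIRST = { ε }
Productions for A:
  A → ,: FIRST = { ',' }
  A → A num ,: FIRST = { ',', 'c', 'x' }
  A → E: FIRST = { 'x' }
  A → c ,: FIRST = { 'c' }
E has only one production, so no FIRST/FIRST conflict is possible there.

Conflict for B: B → E num and B → A
  Overlap: { 'x' }
Conflict for A: A → , and A → A num ,
  Overlap: { ',' }
Conflict for A: A → A num , and A → E
  Overlap: { 'x' }
Conflict for A: A → A num , and A → c ,
  Overlap: { 'c' }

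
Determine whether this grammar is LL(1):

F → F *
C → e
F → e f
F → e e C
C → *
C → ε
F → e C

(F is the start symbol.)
No. Predict set conflict for F: { 'e' }

Relevant sets:
  FIRST(F) = { 'e' }
  FOLLOW(C) = { $, '*' }

For F:
  PREDICT(F → F '*') = { 'e' }
  PREDICT(F → e f) = { 'e' }
  PREDICT(F → e e C) = { 'e' }
  PREDICT(F → e C) = { 'e' }
For C:
  PREDICT(C → e) = { 'e' }
  PREDICT(C → '*') = { '*' }
  PREDICT(C → ε) = { $, '*' }

Conflict found: Predict set conflict for F: { 'e' }
The grammar is NOT LL(1).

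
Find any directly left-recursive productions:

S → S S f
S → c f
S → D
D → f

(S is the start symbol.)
Yes, S is left-recursive

S → S S f: LEFT RECURSIVE (starts with S)
S → c f: starts with c
S → D: starts with D
D → f: starts with f

The grammar has direct left recursion on: S.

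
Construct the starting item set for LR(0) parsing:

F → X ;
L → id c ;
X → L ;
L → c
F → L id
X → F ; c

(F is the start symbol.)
First, augment the grammar with F' → F
I₀ = CLOSURE({ [F' → . F] }):
  [F' → . F] has the dot before F: add [F → . X ;], [F → . L id]
  [F → . X ;] has the dot before X: add [X → . L ;], [X → . F ; c]
  [F → . L id] has the dot before L: add [L → . id c ;], [L → . c]
No further items can be added.

I₀ = { [F → . L id], [F → . X ;], [F' → . F], [L → . c], [L → . id c ;], [X → . F ; c], [X → . L ;] }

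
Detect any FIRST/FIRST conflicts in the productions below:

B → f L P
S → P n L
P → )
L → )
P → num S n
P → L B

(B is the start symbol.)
A FIRST/FIRST conflict occurs when two productions N → α and N → β for the same non-terminal have FIRST(α) ∩ FIRST(β) ≠ ∅ (with ε ∈ FIRST of a nullable right-hand side, so two nullable alternatives also conflict).

FIRST sets of the non-terminals at (or reachable through a nullable prefix from) the front of some alternative:
  FIRST(L) = { ')' }

Productions for P:
  P → ): FIRST = { ')' }
  P → num S n: FIRST = { 'num' }
  P → L B: FIRST = { ')' }
B, S, L have only one production, so no FIRST/FIRST conflict is possible there.

Conflict for P: P → ) and P → L B
  Overlap: { ')' }

Answer: Yes. P → ')' / P → L B on { ')' }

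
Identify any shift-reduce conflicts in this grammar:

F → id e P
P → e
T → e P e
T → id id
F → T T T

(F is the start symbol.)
No shift-reduce conflicts

A shift-reduce conflict occurs when an LR(0) state has both:
  - a complete (reduce) item [A → α .] (dot at the end), and
  - a shift item [B → β . c γ] (dot before a terminal).

Augment with F' → F and build the canonical LR(0) collection (I0 = CLOSURE({[F' → . F]}), then GOTO on every symbol after a dot until no new states appear). It has 14 states:
  I0: { [F → . T T T], [F → . id e P], [F' → . F], [T → . e P e], [T → . id id] }  — shift
  I1: { [F' → F .] }  — accept
  I2: { [F → T . T T], [T → . e P e], [T → . id id] }  — shift
  I3: { [P → . e], [T → e . P e] }  — shift
  I4: { [F → id . e P], [T → id . id] }  — shift
  I5: { [F → id e . P], [P → . e] }  — shift
  I6: { [T → id id .] }  — reduce
  I7: { [F → id e P .] }  — reduce
  I8: { [P → e .] }  — reduce
  I9: { [T → e P . e] }  — shift
  I10: { [T → e P e .] }  — reduce
  I11: { [F → T T . T], [T → . e P e], [T → . id id] }  — shift
  I12: { [T → id . id] }  — shift
  I13: { [F → T T T .] }  — reduce

No state contains both a complete item and a shift item.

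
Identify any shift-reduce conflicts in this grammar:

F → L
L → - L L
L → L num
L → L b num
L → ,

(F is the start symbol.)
Augment with F' → F and build the canonical LR(0) collection (I0 = CLOSURE({[F' → . F]}), then GOTO on every symbol after a dot until no new states appear). It has 10 states:
  I0: { [F → . L], [F' → . F], [L → . ,], [L → . - L L], [L → . L b num], [L → . L num] }  — shift
  I1: { [L → , .] }  — reduce
  I2: { [L → - . L L], [L → . ,], [L → . - L L], [L → . L b num], [L → . L num] }  — shift
  I3: { [F' → F .] }  — accept
  I4: { [F → L .], [L → L . b num], [L → L . num] }  — shift, reduce
  I5: { [L → L b . num] }  — shift
  I6: { [L → L num .] }  — reduce
  I7: { [L → L b num .] }  — reduce
  I8: { [L → - L . L], [L → . ,], [L → . - L L], [L → . L b num], [L → . L num], [L → L . b num], [L → L . num] }  — shift
  I9: { [L → - L L .], [L → L . b num], [L → L . num] }  — shift, reduce

I4 contains reduce item [F → L .] and shift items [L → L . b num], [L → L . num] — shift-reduce conflict.
I9 contains reduce item [L → - L L .] and shift items [L → L . b num], [L → L . num] — shift-reduce conflict.

Answer: Yes — I4: [F → L .] vs [L → L . b num]; I9: [L → - L L .] vs [L → L . b num]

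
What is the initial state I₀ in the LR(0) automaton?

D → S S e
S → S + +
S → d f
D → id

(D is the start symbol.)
{ [D → . S S e], [D → . id], [D' → . D], [S → . S + +], [S → . d f] }

First, augment the grammar with D' → D
I₀ = CLOSURE({ [D' → . D] }):
  [D' → . D] has the dot before D: add [D → . S S e], [D → . id]
  [D → . S S e] has the dot before S: add [S → . S + +], [S → . d f]
No further items can be added.

I₀ = { [D → . S S e], [D → . id], [D' → . D], [S → . S + +], [S → . d f] }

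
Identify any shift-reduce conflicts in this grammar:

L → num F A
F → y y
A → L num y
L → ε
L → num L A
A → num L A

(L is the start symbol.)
Augment with L' → L and build the canonical LR(0) collection (I0 = CLOSURE({[L' → . L]}), then GOTO on every symbol after a dot until no new states appear). It has 15 states:
  I0: { [L → . num F A], [L → . num L A], [L → .], [L' → . L] }  — shift, reduce
  I1: { [L' → L .] }  — accept
  I2: { [F → . y y], [L → . num F A], [L → . num L A], [L → .], [L → num . F A], [L → num . L A] }  — shift, reduce
  I3: { [A → . L num y], [A → . num L A], [L → . num F A], [L → . num L A], [L → .], [L → num F . A] }  — shift, reduce
  I4: { [A → . L num y], [A → . num L A], [L → . num F A], [L → . num L A], [L → .], [L → num L . A] }  — shift, reduce
  I5: { [F → y . y] }  — shift
  I6: { [F → y y .] }  — reduce
  I7: { [L → num L A .] }  — reduce
  I8: { [A → L . num y] }  — shift
  I9: { [A → num . L A], [F → . y y], [L → . num F A], [L → . num L A], [L → .], [L → num . F A], [L → num . L A] }  — shift, reduce
  I10: { [A → . L num y], [A → . num L A], [A → num L . A], [L → . num F A], [L → . num L A], [L → .], [L → num L . A] }  — shift, reduce
  I11: { [A → num L A .], [L → num L A .] }  — 2 reduces
  I12: { [A → L num . y] }  — shift
  I13: { [A → L num y .] }  — reduce
  I14: { [L → num F A .] }  — reduce

I0 contains reduce item [L → .] and shift items [L → . num F A], [L → . num L A] — shift-reduce conflict.
I2 contains reduce item [L → .] and shift items [F → . y y], [L → . num F A], [L → . num L A] — shift-reduce conflict.
I3 contains reduce item [L → .] and shift items [A → . num L A], [L → . num F A], [L → . num L A] — shift-reduce conflict.
I4 contains reduce item [L → .] and shift items [A → . num L A], [L → . num F A], [L → . num L A] — shift-reduce conflict.
I9 contains reduce item [L → .] and shift items [F → . y y], [L → . num F A], [L → . num L A] — shift-reduce conflict.
I10 contains reduce item [L → .] and shift items [A → . num L A], [L → . num F A], [L → . num L A] — shift-reduce conflict.

Answer: Yes — I0: [L → .] vs [L → . num F A]; I2: [L → .] vs [F → . y y]; I3: [L → .] vs [A → . num L A]; I4: [L → .] vs [A → . num L A]; I9: [L → .] vs [F → . y y]; I10: [L → .] vs [A → . num L A]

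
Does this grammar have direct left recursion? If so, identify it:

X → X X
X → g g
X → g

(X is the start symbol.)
X → X X: LEFT RECURSIVE (starts with X)
X → g g: starts with g
X → g: starts with g

The grammar has direct left recursion on: X.

Answer: Yes, X is left-recursive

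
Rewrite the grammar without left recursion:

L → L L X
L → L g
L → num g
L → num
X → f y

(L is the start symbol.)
L → num g L'
L → num L'
L' → L X L'
L' → g L'
L' → ε
X → f y

L is directly left-recursive. The standard transformation for
  A → A α₁ | ... | A α_m | β₁ | ... | β_n
is
  A  → β₁ A' | ... | β_n A'
  A' → α₁ A' | ... | α_m A' | ε

L → num g becomes L → num g L'
L → num becomes L → num L'
L → L L X becomes L' → L X L'
L → L g becomes L' → g L'
Add L' → ε

Productions for other non-terminals are unchanged:
  X → f y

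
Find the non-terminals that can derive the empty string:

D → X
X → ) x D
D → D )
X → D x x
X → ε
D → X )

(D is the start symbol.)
{ 'D', 'X' }

A non-terminal is nullable if it can derive ε (the empty string): either it has an ε-production, or it has a production whose right-hand side consists entirely of nullable non-terminals.

ε-productions: X → ε
So X is immediately nullable.
D → X: every symbol on the right is nullable, so D is nullable too.
Every non-terminal is now nullable.
Nullable = { 'D', 'X' }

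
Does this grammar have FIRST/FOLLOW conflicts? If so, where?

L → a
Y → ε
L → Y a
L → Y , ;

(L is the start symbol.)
A FIRST/FOLLOW conflict occurs when a non-terminal N has a nullable alternative N → β (β ⇒* ε) and another alternative N → α with FIRST(α) ∩ FOLLOW(N) ≠ ∅: on such a lookahead the parser cannot decide between expanding α and letting N vanish via β.

Nullable non-terminals: Y.
Y has a nullable alternative but only one production, so nothing to check.

L has no nullable alternative, so no FIRST/FOLLOW check is needed there.

No FIRST/FOLLOW conflicts found.

Answer: No FIRST/FOLLOW conflicts.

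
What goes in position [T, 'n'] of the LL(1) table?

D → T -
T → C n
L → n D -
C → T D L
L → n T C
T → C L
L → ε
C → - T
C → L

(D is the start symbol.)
To find M[T, 'n'], we find productions for T where 'n' is in the predict set (PREDICT(N → α) = (FIRST(α) \ {ε}) ∪ (FOLLOW(N) if α ⇒* ε)).

Relevant sets:
  FIRST(C) = { '-', 'n', ε }
  FIRST(L) = { 'n', ε }
  FOLLOW(T) = { '-', 'n' }

T → C n: PREDICT = { '-', 'n' }
  'n' is in predict set, so this production goes in M[T, 'n']
T → C L: PREDICT = { '-', 'n' }
  'n' is in predict set, so this production goes in M[T, 'n']

M[T, 'n'] = T → C n, T → C L  (a multiply-defined cell — the grammar is not LL(1))

Answer: T → C n, T → C L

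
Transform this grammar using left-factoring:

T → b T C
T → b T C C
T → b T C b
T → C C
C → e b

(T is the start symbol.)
Left-factoring transforms A → αβ₁ | αβ₂ into A → αA' and A' → β₁ | β₂
(α is the longest common prefix among the alternatives). Repeat until
no nonterminal has two alternatives with a common prefix.

Round 1: T has alternatives sharing prefix 'b T C'. Introduce T': T → b T C T'
  Add: T' → ε
  Add: T' → C
  Add: T' → b

No remaining common prefixes — done.

Resulting grammar:
T → b T C T'
T' → ε
T' → C
T' → b
T → C C
C → e b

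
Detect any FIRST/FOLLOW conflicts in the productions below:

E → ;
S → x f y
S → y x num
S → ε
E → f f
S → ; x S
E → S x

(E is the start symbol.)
Yes. S → x f y with FOLLOW(S) on { 'x' }

A FIRST/FOLLOW conflict occurs when a non-terminal N has a nullable alternative N → β (β ⇒* ε) and another alternative N → α with FIRST(α) ∩ FOLLOW(N) ≠ ∅: on such a lookahead the parser cannot decide between expanding α and letting N vanish via β.

Nullable non-terminals: S.

S: nullable alternative(s) S → ε; FOLLOW(S) = { 'x' }
  S → x f y: FIRST \ {ε} = { 'x' } — overlaps FOLLOW(S) on { 'x' }: CONFLICT
  S → y x num: FIRST \ {ε} = { 'y' } — disjoint from FOLLOW(S)
  S → ε: FIRST \ {ε} = { } — this is the only nullable alternative, skip
  S → ; x S: FIRST \ {ε} = { ';' } — disjoint from FOLLOW(S)

E has no nullable alternative, so no FIRST/FOLLOW check is needed there.

So the grammar has 1 FIRST/FOLLOW conflict (marked CONFLICT above).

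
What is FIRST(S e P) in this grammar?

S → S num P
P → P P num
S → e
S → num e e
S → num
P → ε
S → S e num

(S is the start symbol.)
FIRST sets of the non-terminals involved (from the grammar, by fixed-point iteration):
  FIRST(S) = { 'e', 'num' }

To compute FIRST(S e P), process the symbols left to right:
Symbol S is a non-terminal. Add FIRST(S) \ {ε} = { 'e', 'num' }
S is not nullable (ε ∉ FIRST(S)), so stop here.
FIRST(S e P) = { 'e', 'num' }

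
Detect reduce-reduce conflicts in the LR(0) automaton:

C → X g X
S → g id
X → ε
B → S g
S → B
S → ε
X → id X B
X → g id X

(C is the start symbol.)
Augment with C' → C and build the canonical LR(0) collection (I0 = CLOSURE({[C' → . C]}), then GOTO on every symbol after a dot until no new states appear). It has 15 states:
  I0: { [C → . X g X], [C' → . C], [X → . g id X], [X → . id X B], [X → .] }  — shift, reduce
  I1: { [C' → C .] }  — accept
  I2: { [C → X . g X] }  — shift
  I3: { [X → g . id X] }  — shift
  I4: { [X → . g id X], [X → . id X B], [X → .], [X → id . X B] }  — shift, reduce
  I5: { [B → . S g], [S → . B], [S → . g id], [S → .], [X → id X . B] }  — shift, reduce
  I6: { [S → B .], [X → id X B .] }  — 2 reduces
  I7: { [B → S . g] }  — shift
  I8: { [S → g . id] }  — shift
  I9: { [S → g id .] }  — reduce
  I10: { [B → S g .] }  — reduce
  I11: { [X → . g id X], [X → . id X B], [X → .], [X → g id . X] }  — shift, reduce
  I12: { [X → g id X .] }  — reduce
  I13: { [C → X g . X], [X → . g id X], [X → . id X B], [X → .] }  — shift, reduce
  I14: { [C → X g X .] }  — reduce

I6 contains complete items [S → B .], [X → id X B .] — reduce-reduce conflict.

Answer: Yes — I6: [S → B .] vs [X → id X B .]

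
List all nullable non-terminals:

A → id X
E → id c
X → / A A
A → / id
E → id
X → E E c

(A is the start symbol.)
A non-terminal is nullable if it can derive ε (the empty string): either it has an ε-production, or it has a production whose right-hand side consists entirely of nullable non-terminals.

There are no ε-productions, so no non-terminal can derive ε.
No non-terminals are nullable.

Answer: None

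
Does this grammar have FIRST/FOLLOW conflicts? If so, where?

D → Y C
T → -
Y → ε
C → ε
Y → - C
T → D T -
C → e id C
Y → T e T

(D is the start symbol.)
A FIRST/FOLLOW conflict occurs when a non-terminal N has a nullable alternative N → β (β ⇒* ε) and another alternative N → α with FIRST(α) ∩ FOLLOW(N) ≠ ∅: on such a lookahead the parser cannot decide between expanding α and letting N vanish via β.

Nullable non-terminals: C, D, Y.
FIRST sets used below: FIRST(T) = { '-', 'e' }

C: nullable alternative(s) C → ε; FOLLOW(C) = { $, '-', 'e' }
  C → ε: FIRST \ {ε} = { } — this is the only nullable alternative, skip
  C → e id C: FIRST \ {ε} = { 'e' } — overlaps FOLLOW(C) on { 'e' }: CONFLICT
D has a nullable alternative but only one production, so nothing to check.

Y: nullable alternative(s) Y → ε; FOLLOW(Y) = { $, '-', 'e' }
  Y → ε: FIRST \ {ε} = { } — this is the only nullable alternative, skip
  Y → - C: FIRST \ {ε} = { '-' } — overlaps FOLLOW(Y) on { '-' }: CONFLICT
  Y → T e T: FIRST \ {ε} = { '-', 'e' } — overlaps FOLLOW(Y) on { '-', 'e' }: CONFLICT

T has no nullable alternative, so no FIRST/FOLLOW check is needed there.

So the grammar has 3 FIRST/FOLLOW conflicts (marked CONFLICT above).

Answer: Yes. Y → '-' C with FOLLOW(Y) on { '-' }; Y → T e T with FOLLOW(Y) on { '-', 'e' }; C → e id C with FOLLOW(C) on { 'e' }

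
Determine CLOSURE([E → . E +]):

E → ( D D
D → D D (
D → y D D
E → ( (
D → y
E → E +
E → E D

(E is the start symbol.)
{ [E → . ( (], [E → . ( D D], [E → . E +], [E → . E D] }

Start with: [E → . E +]
  [E → . E +] has the dot before E: add [E → . ( D D], [E → . ( (], [E → . E D]
No further items can be added.

CLOSURE = { [E → . ( (], [E → . ( D D], [E → . E +], [E → . E D] }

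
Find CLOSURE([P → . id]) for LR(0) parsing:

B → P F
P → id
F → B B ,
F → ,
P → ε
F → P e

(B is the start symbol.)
Start with: [P → . id]
The dot precedes the terminal id, so nothing is added.

CLOSURE = { [P → . id] }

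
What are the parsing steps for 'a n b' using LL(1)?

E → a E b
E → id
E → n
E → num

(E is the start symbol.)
LL(1) parsing maintains a stack (initially the start symbol over $) and the input. At each step: if the stack top is a terminal, match it against the current input token; if it is a non-terminal N, replace it with the RHS of M[N, lookahead] (the unique production whose predict set contains the lookahead).

Stack is shown with the top on the left.

Stack    Input    Action
------------------------
E $      a n b $  output E → a E b
a E b $  a n b $  match 'a'
E b $    n b $    output E → n
n b $    n b $    match 'n'
b $      b $      match 'b'
$        $        accept

The string is accepted.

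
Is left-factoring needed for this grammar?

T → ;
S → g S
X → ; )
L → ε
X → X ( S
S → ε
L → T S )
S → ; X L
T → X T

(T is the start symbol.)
No, left-factoring is not needed

Left-factoring is needed when two productions for the same non-terminal
share a common prefix on the right-hand side.

Productions for T:
  T → ;
  T → X T
Productions for S:
  S → g S
  S → ε
  S → ; X L
Productions for X:
  X → ; )
  X → X ( S
Productions for L:
  L → ε
  L → T S )

No common prefixes found.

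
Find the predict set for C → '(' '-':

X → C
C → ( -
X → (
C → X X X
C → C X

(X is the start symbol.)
{ '(' }

PREDICT(C → '(' '-') = (FIRST(RHS) \ {ε}) ∪ (FOLLOW(C) if ε ∈ FIRST(RHS), i.e. RHS ⇒* ε)
FIRST('(' '-') = { '(' }
ε ∉ FIRST('(' '-'), so FOLLOW(C) is not added.
PREDICT(C → '(' '-') = { '(' }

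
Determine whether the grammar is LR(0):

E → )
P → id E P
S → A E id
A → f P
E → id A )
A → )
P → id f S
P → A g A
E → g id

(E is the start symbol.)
Yes, the grammar is LR(0)

A grammar is LR(0) if no state in the canonical LR(0) collection has:
  - both a shift item (dot before a terminal) and a complete item (shift-reduce conflict), or
  - two or more complete items (reduce-reduce conflict; the accept item [E' → E .] counts as a complete item here).

Augment with E' → E and build the canonical LR(0) collection (I0 = CLOSURE({[E' → . E]}), then GOTO on every symbol after a dot until no new states appear). It has 22 states:
  I0: { [E → . )], [E → . g id], [E → . id A )], [E' → . E] }  — shift
  I1: { [E → ) .] }  — reduce
  I2: { [E' → E .] }  — accept
  I3: { [E → g . id] }  — shift
  I4: { [A → . )], [A → . f P], [E → id . A )] }  — shift
  I5: { [A → ) .] }  — reduce
  I6: { [E → id A . )] }  — shift
  I7: { [A → . )], [A → . f P], [A → f . P], [P → . A g A], [P → . id E P], [P → . id f S] }  — shift
  I8: { [P → A . g A] }  — shift
  I9: { [A → f P .] }  — reduce
  I10: { [E → . )], [E → . g id], [E → . id A )], [P → id . E P], [P → id . f S] }  — shift
  I11: { [A → . )], [A → . f P], [P → . A g A], [P → . id E P], [P → . id f S], [P → id E . P] }  — shift
  I12: { [A → . )], [A → . f P], [P → id f . S], [S → . A E id] }  — shift
  I13: { [E → . )], [E → . g id], [E → . id A )], [S → A . E id] }  — shift
  I14: { [P → id f S .] }  — reduce
  I15: { [S → A E . id] }  — shift
  I16: { [S → A E id .] }  — reduce
  I17: { [P → id E P .] }  — reduce
  I18: { [A → . )], [A → . f P], [P → A g . A] }  — shift
  I19: { [P → A g A .] }  — reduce
  I20: { [E → id A ) .] }  — reduce
  I21: { [E → g id .] }  — reduce

Every state is either a pure shift/goto state or contains exactly one complete item and nothing to shift — no conflicts. The grammar is LR(0).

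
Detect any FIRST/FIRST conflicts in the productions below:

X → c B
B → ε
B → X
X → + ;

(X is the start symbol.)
A FIRST/FIRST conflict occurs when two productions N → α and N → β for the same non-terminal have FIRST(α) ∩ FIRST(β) ≠ ∅ (with ε ∈ FIRST of a nullable right-hand side, so two nullable alternatives also conflict).

FIRST sets of the non-terminals at (or reachable through a nullable prefix from) the front of some alternative:
  FIRST(X) = { '+', 'c' }

Productions for X:
  X → c B: FIRST = { 'c' }
  X → + ;: FIRST = { '+' }
Productions for B:
  B → ε: FIRST = { ε }
  B → X: FIRST = { '+', 'c' }

All alternatives of each non-terminal have pairwise disjoint FIRST sets.

Answer: No FIRST/FIRST conflicts.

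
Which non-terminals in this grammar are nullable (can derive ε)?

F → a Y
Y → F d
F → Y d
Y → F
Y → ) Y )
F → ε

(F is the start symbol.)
A non-terminal is nullable if it can derive ε (the empty string): either it has an ε-production, or it has a production whose right-hand side consists entirely of nullable non-terminals.

ε-productions: F → ε
So F is immediately nullable.
Y → F: every symbol on the right is nullable, so Y is nullable too.
Every non-terminal is now nullable.
Nullable = { 'F', 'Y' }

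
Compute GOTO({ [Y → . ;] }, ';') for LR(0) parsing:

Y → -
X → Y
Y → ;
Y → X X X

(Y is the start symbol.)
GOTO(I, ';') = CLOSURE({ [A → αX.β] : [A → α.Xβ] ∈ I, X = ';' })

Items with dot before ';', with the dot advanced:
  [Y → . ;] → [Y → ; .]
Closure adds nothing (no advanced item has the dot before a non-terminal).

GOTO = { [Y → ; .] }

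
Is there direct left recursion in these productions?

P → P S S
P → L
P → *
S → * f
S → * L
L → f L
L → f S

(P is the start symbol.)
Yes, P is left-recursive

Direct left recursion occurs when N → N α for some non-terminal N (the right-hand side begins with the left-hand side itself).

P → P S S: LEFT RECURSIVE (starts with P)
P → L: starts with L
P → *: starts with '*'
S → * f: starts with '*'
S → * L: starts with '*'
L → f L: starts with f
L → f S: starts with f

The grammar has direct left recursion on: P.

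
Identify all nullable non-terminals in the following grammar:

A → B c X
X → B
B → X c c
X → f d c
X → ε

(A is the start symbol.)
{ 'X' }

A non-terminal is nullable if it can derive ε (the empty string): either it has an ε-production, or it has a production whose right-hand side consists entirely of nullable non-terminals.

ε-productions: X → ε
So X is immediately nullable.
No further non-terminal can be added: every production for the remaining non-terminals contains a terminal or a non-nullable non-terminal.
Nullable = { 'X' }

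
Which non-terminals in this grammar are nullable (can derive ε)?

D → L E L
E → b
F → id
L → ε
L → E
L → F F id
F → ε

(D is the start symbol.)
ε-productions: L → ε, F → ε
So L, F are immediately nullable.
No further non-terminal can be added: every production for the remaining non-terminals contains a terminal or a non-nullable non-terminal.
Nullable = { 'F', 'L' }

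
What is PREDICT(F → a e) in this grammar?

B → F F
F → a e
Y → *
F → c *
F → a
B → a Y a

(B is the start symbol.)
{ 'a' }

PREDICT(F → a e) = (FIRST(RHS) \ {ε}) ∪ (FOLLOW(F) if ε ∈ FIRST(RHS), i.e. RHS ⇒* ε)
FIRST(a e) = { 'a' }
ε ∉ FIRST(a e), so FOLLOW(F) is not added.
PREDICT(F → a e) = { 'a' }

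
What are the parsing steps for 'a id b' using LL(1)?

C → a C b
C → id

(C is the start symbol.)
LL(1) parsing maintains a stack (initially the start symbol over $) and the input. At each step: if the stack top is a terminal, match it against the current input token; if it is a non-terminal N, replace it with the RHS of M[N, lookahead] (the unique production whose predict set contains the lookahead).

Stack is shown with the top on the left.

Stack    Input     Action
-------------------------
C $      a id b $  output C → a C b
a C b $  a id b $  match 'a'
C b $    id b $    output C → id
id b $   id b $    match 'id'
b $      b $       match 'b'
$        $         accept

The string is accepted.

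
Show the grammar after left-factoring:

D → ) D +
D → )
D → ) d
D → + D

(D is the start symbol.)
D → ) D'
D' → D +
D' → ε
D' → d
D → + D

Left-factoring transforms A → αβ₁ | αβ₂ into A → αA' and A' → β₁ | β₂
(α is the longest common prefix among the alternatives). Repeat until
no nonterminal has two alternatives with a common prefix.

Round 1: D has alternatives sharing prefix ')'. Introduce D': D → ) D'
  Add: D' → D +
  Add: D' → ε
  Add: D' → d

No remaining common prefixes — done.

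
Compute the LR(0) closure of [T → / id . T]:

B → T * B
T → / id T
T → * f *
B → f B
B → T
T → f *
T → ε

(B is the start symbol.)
To compute CLOSURE, for each item [A → α.Bβ] where B is a non-terminal, add [B → .γ] for all productions B → γ; repeat for the newly added items until nothing changes.

Start with: [T → / id . T]
  [T → / id . T] has the dot before T: add [T → . / id T], [T → . * f *], [T → . f *], [T → .]
No further items can be added.

CLOSURE = { [T → . * f *], [T → . / id T], [T → . f *], [T → .], [T → / id . T] }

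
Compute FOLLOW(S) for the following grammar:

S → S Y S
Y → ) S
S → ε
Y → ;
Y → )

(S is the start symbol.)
S is the start symbol, so $ ∈ FOLLOW(S).
In S → S Y S: S is followed by Y S, add FIRST(Y S) \ {ε} = { ')', ';' }
In S → S Y S: S is at the end; this adds FOLLOW(S) to itself — nothing new
In Y → ) S: S is at the end, add FOLLOW(Y)

The FOLLOW sets referred to above (computed the same way, to a fixed point):
  FOLLOW(Y) = { $, ')', ';' }

Taking the union: FOLLOW(S) = { $, ')', ';' }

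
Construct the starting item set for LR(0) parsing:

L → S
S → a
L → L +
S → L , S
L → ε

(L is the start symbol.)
{ [L → . L +], [L → . S], [L → .], [L' → . L], [S → . L , S], [S → . a] }

First, augment the grammar with L' → L
I₀ = CLOSURE({ [L' → . L] }):
  [L' → . L] has the dot before L: add [L → . S], [L → . L +], [L → .]
  [L → . S] has the dot before S: add [S → . a], [S → . L , S]
No further items can be added.

I₀ = { [L → . L +], [L → . S], [L → .], [L' → . L], [S → . L , S], [S → . a] }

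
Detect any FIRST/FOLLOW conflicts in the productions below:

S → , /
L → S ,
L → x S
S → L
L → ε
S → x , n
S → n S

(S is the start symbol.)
Yes. S → ',' '/' with FOLLOW(S) on { ',' }; L → S ',' with FOLLOW(L) on { ',' }

A FIRST/FOLLOW conflict occurs when a non-terminal N has a nullable alternative N → β (β ⇒* ε) and another alternative N → α with FIRST(α) ∩ FOLLOW(N) ≠ ∅: on such a lookahead the parser cannot decide between expanding α and letting N vanish via β.

Nullable non-terminals: L, S.
FIRST sets used below: FIRST(S) = { ',', 'n', 'x', ε }, FIRST(L) = { ',', 'n', 'x', ε }

L: nullable alternative(s) L → ε; FOLLOW(L) = { $, ',' }
  L → S ,: FIRST \ {ε} = { ',', 'n', 'x' } — overlaps FOLLOW(L) on { ',' }: CONFLICT
  L → x S: FIRST \ {ε} = { 'x' } — disjoint from FOLLOW(L)
  L → ε: FIRST \ {ε} = { } — this is the only nullable alternative, skip

S: nullable alternative(s) S → L; FOLLOW(S) = { $, ',' }
  S → , /: FIRST \ {ε} = { ',' } — overlaps FOLLOW(S) on { ',' }: CONFLICT
  S → L: FIRST \ {ε} = { ',', 'n', 'x' } — this is the only nullable alternative, skip
  S → x , n: FIRST \ {ε} = { 'x' } — disjoint from FOLLOW(S)
  S → n S: FIRST \ {ε} = { 'n' } — disjoint from FOLLOW(S)

So the grammar has 2 FIRST/FOLLOW conflicts (marked CONFLICT above).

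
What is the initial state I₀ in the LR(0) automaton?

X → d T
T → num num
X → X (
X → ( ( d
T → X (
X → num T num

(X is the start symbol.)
{ [X → . ( ( d], [X → . X (], [X → . d T], [X → . num T num], [X' → . X] }

First, augment the grammar with X' → X
I₀ = CLOSURE({ [X' → . X] }):
  [X' → . X] has the dot before X: add [X → . d T], [X → . X (], [X → . ( ( d], [X → . num T num]
No further items can be added.

I₀ = { [X → . ( ( d], [X → . X (], [X → . d T], [X → . num T num], [X' → . X] }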